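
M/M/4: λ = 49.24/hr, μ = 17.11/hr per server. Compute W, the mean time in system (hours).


a = 2.8778; ρ = 0.7195; P₀ = 0.045088
Lq = P₀·a^c·ρ/(c!(1−ρ)²) = 1.17801
Wq = Lq/λ = 1.17801/49.24 = 0.02392 hr
W = Wq + 1/μ = 0.02392 + 0.05845 = 0.08237 hr

Final: 0.08237 hr


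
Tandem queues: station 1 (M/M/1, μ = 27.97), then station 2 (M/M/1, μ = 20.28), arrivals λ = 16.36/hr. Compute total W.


Each node sees arrival rate λ = 16.36/hr (tandem ⇒ throughput preserved).
W₁ = 1/(μ₁−λ) = 1/(27.97−16.36) = 0.08613 hr
W₂ = 1/(μ₂−λ) = 1/(20.28−16.36) = 0.25510 hr
W_total = W₁ + W₂ = 0.08613 + 0.25510 = 0.34123 hr

Final: 0.34123 hr


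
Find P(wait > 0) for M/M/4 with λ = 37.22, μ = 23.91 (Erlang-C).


a = λ/μ = 1.5567; ρ = a/4 = 0.3892
P₀ = 0.208441 (from M/M/c formula)
C(c,a) = [a^c/(c!(1−ρ))]·P₀ = [5.87202/(24·0.6108)]·0.208441
= 0.40055·0.208441 = 0.083490

Final: 0.083490


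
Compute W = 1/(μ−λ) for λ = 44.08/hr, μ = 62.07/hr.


W = 1/(μ−λ) = 1/(62.07 − 44.08) = 1/17.99 = 0.05559 hr

Final: 0.05559 hr


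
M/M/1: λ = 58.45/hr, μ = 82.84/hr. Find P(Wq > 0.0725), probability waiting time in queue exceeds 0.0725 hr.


ρ = 58.45/82.84 = 0.7056
P(Wq > t) = ρ·e^{−(μ−λ)t} = 0.7056·e^{−1.7683}
= 0.7056·0.170627 = 0.120391

Final: 0.120391


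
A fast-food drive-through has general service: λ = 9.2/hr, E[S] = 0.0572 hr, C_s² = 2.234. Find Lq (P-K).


ρ = λ·E[S] = 9.2·0.0572 = 0.5262
Lq = ρ²(1+C_s²)/(2(1−ρ)) = 0.2769·(1+2.234)/(2·0.4738)
= 0.2769·3.2340/0.9475 = 0.94519

Final: 0.94519


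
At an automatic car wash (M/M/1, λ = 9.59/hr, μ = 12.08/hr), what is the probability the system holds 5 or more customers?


ρ = 9.59/12.08 = 0.7939
P(N ≥ n) = ρ^n = 0.7939^5 = 0.315325

Final: 0.315325


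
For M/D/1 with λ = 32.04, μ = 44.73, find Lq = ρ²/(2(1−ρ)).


ρ = 32.04/44.73 = 0.7163
M/D/1: Lq = ρ²/(2(1−ρ)) = 0.5131/(2·0.2837) = 0.90426

Final: 0.90426


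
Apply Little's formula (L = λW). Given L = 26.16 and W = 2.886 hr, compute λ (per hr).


λ = L/W = 26.16/2.886 = 9.0644 /hr

Final: 9.0644 /hr


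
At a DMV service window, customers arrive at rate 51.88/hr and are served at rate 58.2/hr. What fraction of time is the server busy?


ρ = λ/μ = 51.88/58.2 = 0.8914

Final: 0.8914


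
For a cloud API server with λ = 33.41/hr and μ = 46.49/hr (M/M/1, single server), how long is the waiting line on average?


ρ = 33.41/46.49 = 0.7186
Lq = ρ²/(1−ρ) = 0.5165/0.2814 = 1.8356

Final: 1.8356


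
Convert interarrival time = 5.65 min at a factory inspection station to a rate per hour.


λ = 1/(interarrival time) in consistent units.
1 hour = 60 min, so λ = 60/5.65 = 10.6195 per hour

Final: 10.6195 /hr


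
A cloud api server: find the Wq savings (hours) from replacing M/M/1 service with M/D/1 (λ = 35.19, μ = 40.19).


ρ = 35.19/40.19 = 0.8756
Wq(M/M/1) = ρ/(μ−λ) = 0.8756/5.00 = 0.17512 hr
Wq(M/D/1) = ρ/(2(μ−λ)) = 0.08756 hr
Savings = 0.17512 − 0.08756 = 0.08756 hr

Final: 0.08756 hr


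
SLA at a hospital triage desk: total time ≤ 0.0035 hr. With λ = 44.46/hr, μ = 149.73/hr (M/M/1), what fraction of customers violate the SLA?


W ~ Exponential(μ−λ) for M/M/1.
μ − λ = 149.73 − 44.46 = 105.2700
P(W > t) = e^{−(μ−λ)t} = e^{−0.3684} = 0.691809

Final: 0.691809


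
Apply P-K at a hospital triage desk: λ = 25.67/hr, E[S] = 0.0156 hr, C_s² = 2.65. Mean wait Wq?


ρ = λ·E[S] = 25.67·0.0156 = 0.4005
E[S²] = E[S]²(1+C_s²) = 0.0156²·(1+2.65) = 0.0008883
Wq = λ·E[S²]/(2(1−ρ)) = 25.67·0.0008883/(2·0.5995) = 0.01902 hr

Final: 0.01902 hr


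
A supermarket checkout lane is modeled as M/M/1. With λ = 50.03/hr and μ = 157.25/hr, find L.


ρ = λ/μ = 50.03/157.25 = 0.3182
L = ρ/(1−ρ) = 0.3182/(1 − 0.3182) = 0.3182/0.6818 = 0.4666

Final: 0.4666


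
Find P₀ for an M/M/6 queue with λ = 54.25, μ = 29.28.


a = λ/μ = 54.25/29.28 = 1.8528; ρ = a/c = 0.3088
Σ_{k=0}^{5} a^k/k! (terms k=0..5) = 1.00000 + 1.85280 + 1.71643 + 1.06007 + 0.49102 + 0.18195 = 6.30229
Tail: a^6/(6!(1−ρ)) = 40.45498/(720·0.6912) = 0.08129
P₀ = 1/(6.30229 + 0.08129) = 1/6.38357 = 0.156652

Final: 0.156652


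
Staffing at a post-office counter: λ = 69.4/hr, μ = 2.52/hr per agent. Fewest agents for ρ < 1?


Stability requires cμ > λ ⇔ c > λ/μ.
λ/μ = 69.4/2.52 = 27.5397
Minimum integer c = ⌊27.5397⌋ + 1 = 28
Check: 28·2.52 = 70.56 > 69.4, while 27·2.52 = 68.04 ≤ 69.4

Final: 28 servers


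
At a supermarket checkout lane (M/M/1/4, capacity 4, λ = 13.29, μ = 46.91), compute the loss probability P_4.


ρ = λ/μ = 13.29/46.91 = 0.2833
P_K = (1−ρ)ρ^K/(1−ρ^(K+1)) = (0.7167·0.006442)/(1 − 0.001825)
= 0.004617/0.998175 = 0.004626

Final: 0.004626


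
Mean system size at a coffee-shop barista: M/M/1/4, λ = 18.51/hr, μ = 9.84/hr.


ρ = 18.51/9.84 = 1.8811
L = ρ[1 − (K+1)ρ^K + Kρ^(K+1)] / [(1−ρ)(1−ρ^(K+1))]
Numerator: 1.8811·(1 − 5·12.521181 + 4·23.553562) = 61.339481
Denominator: (-0.8811)·(-22.553562) = 19.871889
L = 61.339481/19.871889 = 3.0867

Final: 3.0867


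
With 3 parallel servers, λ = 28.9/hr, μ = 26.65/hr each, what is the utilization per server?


ρ = λ/(cμ) = 28.9/(3·26.65) = 28.9/79.95 = 0.3615

Final: 0.3615


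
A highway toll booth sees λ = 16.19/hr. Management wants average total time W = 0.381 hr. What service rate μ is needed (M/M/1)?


W = 1/(μ−λ) ⇒ μ − λ = 1/W = 1/0.381 = 2.6247
μ = λ + 1/W = 16.19 + 2.6247 = 18.8147 per hr

Final: 18.8147 /hr


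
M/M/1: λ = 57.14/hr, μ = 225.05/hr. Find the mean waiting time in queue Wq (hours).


ρ = 57.14/225.05 = 0.2539
Wq = ρ/(μ−λ) = 0.2539/(225.05 − 57.14) = 0.2539/167.91 = 0.001512 hr

Final: 0.001512 hr


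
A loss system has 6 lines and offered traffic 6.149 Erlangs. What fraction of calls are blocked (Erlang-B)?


B(c,a) = (a^c/c!) / Σ_{k=0}^{c} a^k/k!
a^6/6! = 75.074848
Σ terms (k=0..6): 1.00000 + 6.14900 + 18.90510 + 38.74915 + 59.56714 + 73.25567 + 75.07485 = 272.700906
B = 75.074848/272.700906 = 0.275301

Final: 0.275301


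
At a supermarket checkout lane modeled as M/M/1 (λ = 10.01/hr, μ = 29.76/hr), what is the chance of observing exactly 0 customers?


ρ = 10.01/29.76 = 0.3364
P_n = (1−ρ)·ρ^n = (1 − 0.3364)·0.3364^0 = 0.6636·1.000000 = 0.663642

Final: 0.663642


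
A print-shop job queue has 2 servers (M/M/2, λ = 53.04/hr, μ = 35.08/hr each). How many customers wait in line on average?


a = λ/μ = 1.5120; ρ = a/2 = 0.7560
P₀ = 0.138961
Lq = P₀·a^c·ρ / (c!·(1−ρ)²) = 0.138961·2.28606·0.7560/(2·0.05954)
= 2.01668

Final: 2.01668


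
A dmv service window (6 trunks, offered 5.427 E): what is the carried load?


B(6,5.427) = 0.223660 (Erlang-B)
Carried load = a(1 − B) = 5.427·(1 − 0.223660) = 5.427·0.776340 = 4.2132 E

Final: 4.2132 Erlangs


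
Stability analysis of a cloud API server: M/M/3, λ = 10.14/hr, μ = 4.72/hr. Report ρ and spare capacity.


Total capacity cμ = 3·4.72 = 14.16/hr
ρ = λ/(cμ) = 10.14/14.16 = 0.7161
Stable ⇔ ρ < 1: YES
Spare capacity = cμ − λ = 14.16 − 10.14 = 4.02/hr

Final: ρ = 0.7161; stable; margin = 4.02/hr


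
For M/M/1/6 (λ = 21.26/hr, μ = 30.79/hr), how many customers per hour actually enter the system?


ρ = 0.6905; P_K = (1−ρ)ρ^6/(1−ρ^7) = 0.036256
λ_eff = λ(1 − P_K) = 21.26·(1 − 0.036256) = 21.26·0.963744 = 20.4892 /hr

Final: 20.4892 /hr


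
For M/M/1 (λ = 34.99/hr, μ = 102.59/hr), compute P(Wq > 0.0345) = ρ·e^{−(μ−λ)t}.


ρ = 34.99/102.59 = 0.3411
P(Wq > t) = ρ·e^{−(μ−λ)t} = 0.3411·e^{−2.3322}
= 0.3411·0.097082 = 0.033111

Final: 0.033111


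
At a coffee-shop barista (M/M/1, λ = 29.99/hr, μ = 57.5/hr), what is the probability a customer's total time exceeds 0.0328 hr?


W ~ Exponential(μ−λ) for M/M/1.
μ − λ = 57.5 − 29.99 = 27.5100
P(W > t) = e^{−(μ−λ)t} = e^{−0.9023} = 0.405624

Final: 0.405624


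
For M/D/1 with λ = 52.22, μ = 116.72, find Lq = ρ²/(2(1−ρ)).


ρ = 52.22/116.72 = 0.4474
M/D/1: Lq = ρ²/(2(1−ρ)) = 0.2002/(2·0.5526) = 0.18111

Final: 0.18111


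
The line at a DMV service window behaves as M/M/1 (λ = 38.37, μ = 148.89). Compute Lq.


ρ = 38.37/148.89 = 0.2577
Lq = ρ²/(1−ρ) = 0.06641/0.7423 = 0.08947

Final: 0.08947


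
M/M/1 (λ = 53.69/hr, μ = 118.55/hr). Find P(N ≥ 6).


ρ = 53.69/118.55 = 0.4529
P(N ≥ n) = ρ^n = 0.4529^6 = 0.008629

Final: 0.008629


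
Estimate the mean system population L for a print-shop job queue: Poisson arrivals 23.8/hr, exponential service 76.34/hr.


ρ = λ/μ = 23.8/76.34 = 0.3118
L = ρ/(1−ρ) = 0.3118/(1 − 0.3118) = 0.3118/0.6882 = 0.4530

Final: 0.4530


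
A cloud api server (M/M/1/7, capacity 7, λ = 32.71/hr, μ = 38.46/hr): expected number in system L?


ρ = 32.71/38.46 = 0.8505
L = ρ[1 − (K+1)ρ^K + Kρ^(K+1)] / [(1−ρ)(1−ρ^(K+1))]
Numerator: 0.8505·(1 − 8·0.321884 + 7·0.273760) = 0.290233
Denominator: (0.1495)·(0.726240) = 0.108577
L = 0.290233/0.108577 = 2.6731

Final: 2.6731


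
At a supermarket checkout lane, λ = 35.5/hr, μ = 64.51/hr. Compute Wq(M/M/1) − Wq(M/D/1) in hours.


ρ = 35.5/64.51 = 0.5503
Wq(M/M/1) = ρ/(μ−λ) = 0.5503/29.01 = 0.01897 hr
Wq(M/D/1) = ρ/(2(μ−λ)) = 0.009485 hr
Savings = 0.01897 − 0.009485 = 0.009485 hr

Final: 0.009485 hr


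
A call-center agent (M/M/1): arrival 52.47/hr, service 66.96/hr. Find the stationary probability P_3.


ρ = 52.47/66.96 = 0.7836
P_n = (1−ρ)·ρ^n = (1 − 0.7836)·0.7836^3 = 0.2164·0.481157 = 0.104121

Final: 0.104121


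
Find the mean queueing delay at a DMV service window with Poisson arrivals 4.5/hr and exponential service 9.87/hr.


ρ = 4.5/9.87 = 0.4559
Wq = ρ/(μ−λ) = 0.4559/(9.87 − 4.5) = 0.4559/5.37 = 0.08490 hr

Final: 0.08490 hr


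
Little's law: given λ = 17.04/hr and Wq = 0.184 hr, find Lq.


Lq = λWq = 17.04·0.184 = 3.1354

Final: 3.1354


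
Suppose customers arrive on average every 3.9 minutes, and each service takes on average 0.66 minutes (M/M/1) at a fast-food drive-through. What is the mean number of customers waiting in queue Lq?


λ = 60/3.9 = 15.3846 /hr
μ = 60/0.66 = 90.9091 /hr
ρ = λ/μ = 15.3846/90.9091 = 0.1692
Lq = ρ²/(1−ρ) = 0.02864/0.8308 = 0.03447

Final: 0.03447


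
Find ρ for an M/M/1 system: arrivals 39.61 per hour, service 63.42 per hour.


ρ = λ/μ = 39.61/63.42 = 0.6246

Final: 0.6246


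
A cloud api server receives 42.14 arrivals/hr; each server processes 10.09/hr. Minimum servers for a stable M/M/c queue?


Stability requires cμ > λ ⇔ c > λ/μ.
λ/μ = 42.14/10.09 = 4.1764
Minimum integer c = ⌊4.1764⌋ + 1 = 5
Check: 5·10.09 = 50.45 > 42.14, while 4·10.09 = 40.36 ≤ 42.14

Final: 5 servers


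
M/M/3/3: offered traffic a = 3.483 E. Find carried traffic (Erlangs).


B(3,3.483) = 0.400334 (Erlang-B)
Carried load = a(1 − B) = 3.483·(1 − 0.400334) = 3.483·0.599666 = 2.0886 E

Final: 2.0886 Erlangs


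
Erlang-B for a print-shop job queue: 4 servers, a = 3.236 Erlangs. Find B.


B(c,a) = (a^c/c!) / Σ_{k=0}^{c} a^k/k!
a^4/4! = 4.569017
Σ terms (k=0..4): 1.00000 + 3.23600 + 5.23585 + 5.64773 + 4.56902 = 19.688600
B = 4.569017/19.688600 = 0.232064

Final: 0.232064


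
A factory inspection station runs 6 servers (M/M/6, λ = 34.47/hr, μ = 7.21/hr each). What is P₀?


a = λ/μ = 34.47/7.21 = 4.7809; ρ = a/c = 0.7968
Σ_{k=0}^{5} a^k/k! (terms k=0..5) = 1.00000 + 4.78086 + 11.42831 + 18.21238 + 21.76771 + 20.81368 = 78.00295
Tail: a^6/(6!(1−ρ)) = 11940.87390/(720·0.2032) = 81.62088
P₀ = 1/(78.00295 + 81.62088) = 1/159.62383 = 0.006265

Final: 0.006265


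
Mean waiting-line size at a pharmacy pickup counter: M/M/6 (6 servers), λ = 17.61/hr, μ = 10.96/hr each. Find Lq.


a = λ/μ = 1.6068; ρ = a/6 = 0.2678
P₀ = 0.200461
Lq = P₀·a^c·ρ / (c!·(1−ρ)²) = 0.200461·17.20651·0.2678/(720·0.53613)
= 0.002393

Final: 0.002393


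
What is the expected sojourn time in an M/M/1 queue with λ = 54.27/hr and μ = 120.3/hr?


W = 1/(μ−λ) = 1/(120.3 − 54.27) = 1/66.03 = 0.01514 hr

Final: 0.01514 hr


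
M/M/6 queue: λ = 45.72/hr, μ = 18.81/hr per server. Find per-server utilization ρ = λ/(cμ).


ρ = λ/(cμ) = 45.72/(6·18.81) = 45.72/112.86 = 0.4051

Final: 0.4051


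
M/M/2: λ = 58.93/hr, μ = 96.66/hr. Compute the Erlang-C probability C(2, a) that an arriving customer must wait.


a = λ/μ = 0.6097; ρ = a/2 = 0.3048
P₀ = 0.532765 (from M/M/c formula)
C(c,a) = [a^c/(c!(1−ρ))]·P₀ = [0.37169/(2·0.6952)]·0.532765
= 0.26734·0.532765 = 0.142428

Final: 0.142428


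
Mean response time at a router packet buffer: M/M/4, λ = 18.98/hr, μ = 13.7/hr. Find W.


a = 1.3854; ρ = 0.3464; P₀ = 0.248566
Lq = P₀·a^c·ρ/(c!(1−ρ)²) = 0.03093
Wq = Lq/λ = 0.03093/18.98 = 0.001630 hr
W = Wq + 1/μ = 0.001630 + 0.07299 = 0.07462 hr

Final: 0.07462 hr


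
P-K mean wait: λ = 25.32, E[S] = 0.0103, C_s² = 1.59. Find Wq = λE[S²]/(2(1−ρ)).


ρ = λ·E[S] = 25.32·0.0103 = 0.2608
E[S²] = E[S]²(1+C_s²) = 0.0103²·(1+1.59) = 0.0002748
Wq = λ·E[S²]/(2(1−ρ)) = 25.32·0.0002748/(2·0.7392) = 0.004706 hr

Final: 0.004706 hr


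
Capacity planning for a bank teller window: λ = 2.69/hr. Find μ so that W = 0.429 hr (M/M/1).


W = 1/(μ−λ) ⇒ μ − λ = 1/W = 1/0.429 = 2.3310
μ = λ + 1/W = 2.69 + 2.3310 = 5.0210 per hr

Final: 5.0210 /hr


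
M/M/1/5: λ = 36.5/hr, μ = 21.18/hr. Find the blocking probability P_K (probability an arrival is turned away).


ρ = λ/μ = 36.5/21.18 = 1.7233
P_K = (1−ρ)ρ^K/(1−ρ^(K+1)) = (-0.7233·15.199683)/(1 − 26.193978)
= -10.994294/-25.193978 = 0.436386

Final: 0.436386


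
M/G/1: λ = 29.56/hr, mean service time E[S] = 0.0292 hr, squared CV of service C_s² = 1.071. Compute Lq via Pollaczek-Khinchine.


ρ = λ·E[S] = 29.56·0.0292 = 0.8632
Lq = ρ²(1+C_s²)/(2(1−ρ)) = 0.7450·(1+1.071)/(2·0.1368)
= 0.7450·2.0710/0.2737 = 5.63750

Final: 5.63750


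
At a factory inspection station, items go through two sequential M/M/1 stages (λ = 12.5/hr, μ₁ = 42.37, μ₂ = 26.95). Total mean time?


Each node sees arrival rate λ = 12.5/hr (tandem ⇒ throughput preserved).
W₁ = 1/(μ₁−λ) = 1/(42.37−12.5) = 0.03348 hr
W₂ = 1/(μ₂−λ) = 1/(26.95−12.5) = 0.06920 hr
W_total = W₁ + W₂ = 0.03348 + 0.06920 = 0.10268 hr

Final: 0.10268 hr


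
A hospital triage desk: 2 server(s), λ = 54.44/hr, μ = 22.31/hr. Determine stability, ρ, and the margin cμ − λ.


Total capacity cμ = 2·22.31 = 44.62/hr
ρ = λ/(cμ) = 54.44/44.62 = 1.2201
Stable ⇔ ρ < 1: NO
Spare capacity = cμ − λ = 44.62 − 54.44 = -9.82/hr

Final: ρ = 1.2201; unstable; margin = -9.82/hr


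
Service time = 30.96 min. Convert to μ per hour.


μ = 1/(service time) in consistent units.
1 hour = 60 min, so μ = 60/30.96 = 1.9380 per hour

Final: 1.9380 /hr


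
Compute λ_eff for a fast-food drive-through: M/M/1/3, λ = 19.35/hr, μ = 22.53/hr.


ρ = 0.8589; P_K = (1−ρ)ρ^3/(1−ρ^4) = 0.196135
λ_eff = λ(1 − P_K) = 19.35·(1 − 0.196135) = 19.35·0.803865 = 15.5548 /hr

Final: 15.5548 /hr


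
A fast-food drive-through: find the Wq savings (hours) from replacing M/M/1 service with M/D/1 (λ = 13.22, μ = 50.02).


ρ = 13.22/50.02 = 0.2643
Wq(M/M/1) = ρ/(μ−λ) = 0.2643/36.80 = 0.007182 hr
Wq(M/D/1) = ρ/(2(μ−λ)) = 0.003591 hr
Savings = 0.007182 − 0.003591 = 0.003591 hr

Final: 0.003591 hr


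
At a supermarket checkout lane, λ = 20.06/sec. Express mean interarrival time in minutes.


Mean interarrival time = 1/λ = 1/20.06 second = 0.04985 second
In minutes: 0.04985 × 0.0166667 = 0.0008308 min

Final: 0.0008308 min


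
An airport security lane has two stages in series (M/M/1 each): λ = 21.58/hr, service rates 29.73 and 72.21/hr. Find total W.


Each node sees arrival rate λ = 21.58/hr (tandem ⇒ throughput preserved).
W₁ = 1/(μ₁−λ) = 1/(29.73−21.58) = 0.12270 hr
W₂ = 1/(μ₂−λ) = 1/(72.21−21.58) = 0.01975 hr
W_total = W₁ + W₂ = 0.12270 + 0.01975 = 0.14245 hr

Final: 0.14245 hr


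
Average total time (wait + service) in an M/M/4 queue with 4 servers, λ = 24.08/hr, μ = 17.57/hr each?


a = 1.3705; ρ = 0.3426; P₀ = 0.252376
Lq = P₀·a^c·ρ/(c!(1−ρ)²) = 0.02942
Wq = Lq/λ = 0.02942/24.08 = 0.001222 hr
W = Wq + 1/μ = 0.001222 + 0.05692 = 0.05814 hr

Final: 0.05814 hr


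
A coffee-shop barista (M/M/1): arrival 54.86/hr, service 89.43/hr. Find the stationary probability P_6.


ρ = 54.86/89.43 = 0.6134
P_n = (1−ρ)·ρ^n = (1 − 0.6134)·0.6134^6 = 0.3866·0.053289 = 0.020599

Final: 0.020599


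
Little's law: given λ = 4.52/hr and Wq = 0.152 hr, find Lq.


Lq = λWq = 4.52·0.152 = 0.6870

Final: 0.6870


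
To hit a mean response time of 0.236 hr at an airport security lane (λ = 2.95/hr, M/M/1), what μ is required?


W = 1/(μ−λ) ⇒ μ − λ = 1/W = 1/0.236 = 4.2373
μ = λ + 1/W = 2.95 + 4.2373 = 7.1873 per hr

Final: 7.1873 /hr


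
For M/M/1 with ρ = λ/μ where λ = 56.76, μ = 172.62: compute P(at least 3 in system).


ρ = 56.76/172.62 = 0.3288
P(N ≥ n) = ρ^n = 0.3288^3 = 0.035551

Final: 0.035551


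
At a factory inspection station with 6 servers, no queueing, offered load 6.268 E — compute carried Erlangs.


B(6,6.268) = 0.283474 (Erlang-B)
Carried load = a(1 − B) = 6.268·(1 − 0.283474) = 6.268·0.716526 = 4.4912 E

Final: 4.4912 Erlangs


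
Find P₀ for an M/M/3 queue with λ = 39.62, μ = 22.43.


a = λ/μ = 39.62/22.43 = 1.7664; ρ = a/c = 0.5888
Σ_{k=0}^{2} a^k/k! (terms k=0..2) = 1.00000 + 1.76638 + 1.56006 = 4.32644
Tail: a^3/(3!(1−ρ)) = 5.51132/(6·0.4112) = 2.23381
P₀ = 1/(4.32644 + 2.23381) = 1/6.56025 = 0.152433

Final: 0.152433


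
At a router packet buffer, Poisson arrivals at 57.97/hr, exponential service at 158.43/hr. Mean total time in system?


W = 1/(μ−λ) = 1/(158.43 − 57.97) = 1/100.46 = 0.009954 hr

Final: 0.009954 hr


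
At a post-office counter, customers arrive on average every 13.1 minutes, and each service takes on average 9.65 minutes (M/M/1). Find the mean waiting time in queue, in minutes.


λ = 60/13.1 = 4.5802 /hr
μ = 60/9.65 = 6.2176 /hr
ρ = λ/μ = 4.5802/6.2176 = 0.7366
Wq = ρ/(μ−λ) = 0.7366/(6.2176−4.5802) = 0.44987 hr
In minutes: 0.44987·60 = 26.992 min

Final: 26.992 min


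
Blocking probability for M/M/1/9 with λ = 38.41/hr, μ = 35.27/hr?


ρ = λ/μ = 38.41/35.27 = 1.0890
P_K = (1−ρ)ρ^K/(1−ρ^(K+1)) = (-0.08903·2.154516)/(1 − 2.346327)
= -0.191811/-1.346327 = 0.142470

Final: 0.142470


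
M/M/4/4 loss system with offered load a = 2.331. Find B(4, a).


B(c,a) = (a^c/c!) / Σ_{k=0}^{c} a^k/k!
a^4/4! = 1.230149
Σ terms (k=0..4): 1.00000 + 2.33100 + 2.71678 + 2.11094 + 1.23015 = 9.388868
B = 1.230149/9.388868 = 0.131022

Final: 0.131022


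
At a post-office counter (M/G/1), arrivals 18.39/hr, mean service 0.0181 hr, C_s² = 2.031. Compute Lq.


ρ = λ·E[S] = 18.39·0.0181 = 0.3329
Lq = ρ²(1+C_s²)/(2(1−ρ)) = 0.1108·(1+2.031)/(2·0.6671)
= 0.1108·3.0310/1.3343 = 0.25169

Final: 0.25169


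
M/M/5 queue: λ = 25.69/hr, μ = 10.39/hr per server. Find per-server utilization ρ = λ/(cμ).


ρ = λ/(cμ) = 25.69/(5·10.39) = 25.69/51.95 = 0.4945

Final: 0.4945


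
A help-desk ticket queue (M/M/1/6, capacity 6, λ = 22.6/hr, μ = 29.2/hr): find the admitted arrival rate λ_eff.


ρ = 0.7740; P_K = (1−ρ)ρ^6/(1−ρ^7) = 0.058283
λ_eff = λ(1 − P_K) = 22.6·(1 − 0.058283) = 22.6·0.941717 = 21.2828 /hr

Final: 21.2828 /hr


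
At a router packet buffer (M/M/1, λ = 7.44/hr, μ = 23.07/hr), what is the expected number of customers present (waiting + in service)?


ρ = λ/μ = 7.44/23.07 = 0.3225
L = ρ/(1−ρ) = 0.3225/(1 − 0.3225) = 0.3225/0.6775 = 0.4760

Final: 0.4760


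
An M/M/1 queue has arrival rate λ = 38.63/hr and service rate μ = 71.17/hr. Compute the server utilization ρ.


ρ = λ/μ = 38.63/71.17 = 0.5428

Final: 0.5428


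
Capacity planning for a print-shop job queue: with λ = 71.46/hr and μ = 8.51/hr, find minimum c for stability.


Stability requires cμ > λ ⇔ c > λ/μ.
λ/μ = 71.46/8.51 = 8.3972
Minimum integer c = ⌊8.3972⌋ + 1 = 9
Check: 9·8.51 = 76.59 > 71.46, while 8·8.51 = 68.08 ≤ 71.46

Final: 9 servers


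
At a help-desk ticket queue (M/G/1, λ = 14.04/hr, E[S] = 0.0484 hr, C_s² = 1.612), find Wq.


ρ = λ·E[S] = 14.04·0.0484 = 0.6795
E[S²] = E[S]²(1+C_s²) = 0.0484²·(1+1.612) = 0.006119
Wq = λ·E[S²]/(2(1−ρ)) = 14.04·0.006119/(2·0.3205) = 0.13404 hr

Final: 0.13404 hr


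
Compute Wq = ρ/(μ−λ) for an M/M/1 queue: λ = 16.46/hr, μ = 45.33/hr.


ρ = 16.46/45.33 = 0.3631
Wq = ρ/(μ−λ) = 0.3631/(45.33 − 16.46) = 0.3631/28.87 = 0.01258 hr

Final: 0.01258 hr


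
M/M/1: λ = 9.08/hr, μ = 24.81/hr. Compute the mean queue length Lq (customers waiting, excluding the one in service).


ρ = 9.08/24.81 = 0.3660
Lq = ρ²/(1−ρ) = 0.1339/0.6340 = 0.2113

Final: 0.2113


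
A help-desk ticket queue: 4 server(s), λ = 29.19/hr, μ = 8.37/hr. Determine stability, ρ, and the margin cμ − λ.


Total capacity cμ = 4·8.37 = 33.48/hr
ρ = λ/(cμ) = 29.19/33.48 = 0.8719
Stable ⇔ ρ < 1: YES
Spare capacity = cμ − λ = 33.48 − 29.19 = 4.29/hr

Final: ρ = 0.8719; stable; margin = 4.29/hr


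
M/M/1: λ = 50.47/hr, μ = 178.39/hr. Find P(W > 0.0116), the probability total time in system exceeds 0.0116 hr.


W ~ Exponential(μ−λ) for M/M/1.
μ − λ = 178.39 − 50.47 = 127.9200
P(W > t) = e^{−(μ−λ)t} = e^{−1.4839} = 0.226758

Final: 0.226758


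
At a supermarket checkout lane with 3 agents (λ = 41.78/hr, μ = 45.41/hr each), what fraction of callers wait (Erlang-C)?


a = λ/μ = 0.9201; ρ = a/3 = 0.3067
P₀ = 0.395172 (from M/M/c formula)
C(c,a) = [a^c/(c!(1−ρ))]·P₀ = [0.77884/(6·0.6933)]·0.395172
= 0.18723·0.395172 = 0.073987

Final: 0.073987


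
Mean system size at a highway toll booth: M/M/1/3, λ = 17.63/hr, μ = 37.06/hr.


ρ = 17.63/37.06 = 0.4757
L = ρ[1 − (K+1)ρ^K + Kρ^(K+1)] / [(1−ρ)(1−ρ^(K+1))]
Numerator: 0.4757·(1 − 4·0.107657 + 3·0.051214) = 0.343949
Denominator: (0.5243)·(0.948786) = 0.497434
L = 0.343949/0.497434 = 0.6914

Final: 0.6914


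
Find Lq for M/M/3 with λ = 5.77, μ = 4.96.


a = λ/μ = 1.1633; ρ = a/3 = 0.3878
P₀ = 0.305950
Lq = P₀·a^c·ρ / (c!·(1−ρ)²) = 0.305950·1.57428·0.3878/(6·0.37483)
= 0.08305

Final: 0.08305


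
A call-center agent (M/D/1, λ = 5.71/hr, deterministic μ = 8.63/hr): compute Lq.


ρ = 5.71/8.63 = 0.6616
M/D/1: Lq = ρ²/(2(1−ρ)) = 0.4378/(2·0.3384) = 0.64692

Final: 0.64692


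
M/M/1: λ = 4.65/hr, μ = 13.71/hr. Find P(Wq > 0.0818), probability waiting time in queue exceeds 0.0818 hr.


ρ = 4.65/13.71 = 0.3392
P(Wq > t) = ρ·e^{−(μ−λ)t} = 0.3392·e^{−0.7411}
= 0.3392·0.476586 = 0.161643

Final: 0.161643


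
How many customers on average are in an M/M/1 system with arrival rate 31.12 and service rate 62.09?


ρ = λ/μ = 31.12/62.09 = 0.5012
L = ρ/(1−ρ) = 0.5012/(1 − 0.5012) = 0.5012/0.4988 = 1.0048

Final: 1.0048


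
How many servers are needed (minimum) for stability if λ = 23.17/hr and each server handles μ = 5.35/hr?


Stability requires cμ > λ ⇔ c > λ/μ.
λ/μ = 23.17/5.35 = 4.3308
Minimum integer c = ⌊4.3308⌋ + 1 = 5
Check: 5·5.35 = 26.75 > 23.17, while 4·5.35 = 21.40 ≤ 23.17

Final: 5 servers


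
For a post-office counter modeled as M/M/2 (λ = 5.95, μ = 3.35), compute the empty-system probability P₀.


a = λ/μ = 5.95/3.35 = 1.7761; ρ = a/c = 0.8881
Σ_{k=0}^{1} a^k/k! (terms k=0..1) = 1.00000 + 1.77612 = 2.77612
Tail: a^2/(2!(1−ρ)) = 3.15460/(2·0.1119) = 14.09055
P₀ = 1/(2.77612 + 14.09055) = 1/16.86667 = 0.059289

Final: 0.059289


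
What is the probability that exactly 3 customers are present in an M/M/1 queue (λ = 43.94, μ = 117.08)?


ρ = 43.94/117.08 = 0.3753
P_n = (1−ρ)·ρ^n = (1 − 0.3753)·0.3753^3 = 0.6247·0.052861 = 0.033022

Final: 0.033022


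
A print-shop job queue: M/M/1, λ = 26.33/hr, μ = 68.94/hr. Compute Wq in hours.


ρ = 26.33/68.94 = 0.3819
Wq = ρ/(μ−λ) = 0.3819/(68.94 − 26.33) = 0.3819/42.61 = 0.008963 hr

Final: 0.008963 hr


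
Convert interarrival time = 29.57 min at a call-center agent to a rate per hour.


λ = 1/(interarrival time) in consistent units.
1 hour = 60 min, so λ = 60/29.57 = 2.0291 per hour

Final: 2.0291 /hr


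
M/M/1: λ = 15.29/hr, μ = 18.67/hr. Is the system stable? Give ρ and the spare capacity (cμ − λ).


Total capacity cμ = 1·18.67 = 18.67/hr
ρ = λ/(cμ) = 15.29/18.67 = 0.8190
Stable ⇔ ρ < 1: YES
Spare capacity = cμ − λ = 18.67 − 15.29 = 3.38/hr

Final: ρ = 0.8190; stable; margin = 3.38/hr


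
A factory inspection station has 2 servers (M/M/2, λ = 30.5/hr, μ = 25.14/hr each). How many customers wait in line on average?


a = λ/μ = 1.2132; ρ = a/2 = 0.6066
P₀ = 0.244863
Lq = P₀·a^c·ρ / (c!·(1−ρ)²) = 0.244863·1.47187·0.6066/(2·0.15476)
= 0.70632

Final: 0.70632


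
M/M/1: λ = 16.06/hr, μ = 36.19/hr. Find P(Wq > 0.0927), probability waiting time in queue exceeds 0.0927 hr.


ρ = 16.06/36.19 = 0.4438
P(Wq > t) = ρ·e^{−(μ−λ)t} = 0.4438·e^{−1.8661}
= 0.4438·0.154733 = 0.068666

Final: 0.068666


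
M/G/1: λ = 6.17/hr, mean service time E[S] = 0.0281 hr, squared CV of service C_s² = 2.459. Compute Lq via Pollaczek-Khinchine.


ρ = λ·E[S] = 6.17·0.0281 = 0.1734
Lq = ρ²(1+C_s²)/(2(1−ρ)) = 0.03006·(1+2.459)/(2·0.8266)
= 0.03006·3.4590/1.6532 = 0.06289

Final: 0.06289


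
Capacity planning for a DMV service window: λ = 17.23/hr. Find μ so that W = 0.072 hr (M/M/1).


W = 1/(μ−λ) ⇒ μ − λ = 1/W = 1/0.072 = 13.8889
μ = λ + 1/W = 17.23 + 13.8889 = 31.1189 per hr

Final: 31.1189 /hr


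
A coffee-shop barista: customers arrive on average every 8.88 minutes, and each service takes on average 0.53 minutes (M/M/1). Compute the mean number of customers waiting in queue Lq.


λ = 60/8.88 = 6.7568 /hr
μ = 60/0.53 = 113.2075 /hr
ρ = λ/μ = 6.7568/113.2075 = 0.05968
Lq = ρ²/(1−ρ) = 0.003562/0.9403 = 0.003788

Final: 0.003788


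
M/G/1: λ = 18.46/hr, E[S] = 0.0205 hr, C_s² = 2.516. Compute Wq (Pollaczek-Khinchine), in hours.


ρ = λ·E[S] = 18.46·0.0205 = 0.3784
E[S²] = E[S]²(1+C_s²) = 0.0205²·(1+2.516) = 0.001478
Wq = λ·E[S²]/(2(1−ρ)) = 18.46·0.001478/(2·0.6216) = 0.02194 hr

Final: 0.02194 hr


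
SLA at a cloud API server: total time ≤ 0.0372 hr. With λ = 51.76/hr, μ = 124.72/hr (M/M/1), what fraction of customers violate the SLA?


W ~ Exponential(μ−λ) for M/M/1.
μ − λ = 124.72 − 51.76 = 72.9600
P(W > t) = e^{−(μ−λ)t} = e^{−2.7141} = 0.066264

Final: 0.066264


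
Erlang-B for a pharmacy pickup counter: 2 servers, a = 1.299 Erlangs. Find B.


B(c,a) = (a^c/c!) / Σ_{k=0}^{c} a^k/k!
a^2/2! = 0.843700
Σ terms (k=0..2): 1.00000 + 1.29900 + 0.84370 = 3.142701
B = 0.843700/3.142701 = 0.268464

Final: 0.268464


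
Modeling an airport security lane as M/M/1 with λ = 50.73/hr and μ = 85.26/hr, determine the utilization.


ρ = λ/μ = 50.73/85.26 = 0.5950

Final: 0.5950


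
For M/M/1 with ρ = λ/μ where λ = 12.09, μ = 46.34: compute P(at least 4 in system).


ρ = 12.09/46.34 = 0.2609
P(N ≥ n) = ρ^n = 0.2609^4 = 0.004633

Final: 0.004633


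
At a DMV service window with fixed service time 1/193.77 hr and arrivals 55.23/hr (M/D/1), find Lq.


ρ = 55.23/193.77 = 0.2850
M/D/1: Lq = ρ²/(2(1−ρ)) = 0.08124/(2·0.7150) = 0.05681

Final: 0.05681


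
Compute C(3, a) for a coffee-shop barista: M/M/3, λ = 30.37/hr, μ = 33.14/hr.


a = λ/μ = 0.9164; ρ = a/3 = 0.3055
P₀ = 0.396666 (from M/M/c formula)
C(c,a) = [a^c/(c!(1−ρ))]·P₀ = [0.76962/(6·0.6945)]·0.396666
= 0.18469·0.396666 = 0.073259

Final: 0.073259


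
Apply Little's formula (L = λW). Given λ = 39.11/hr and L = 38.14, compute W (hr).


W = L/λ = 38.14/39.11 = 0.9752 hr

Final: 0.9752 hr


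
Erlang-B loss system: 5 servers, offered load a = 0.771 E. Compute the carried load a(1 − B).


B(5,0.771) = 0.001050 (Erlang-B)
Carried load = a(1 − B) = 0.771·(1 − 0.001050) = 0.771·0.998950 = 0.7702 E

Final: 0.7702 Erlangs


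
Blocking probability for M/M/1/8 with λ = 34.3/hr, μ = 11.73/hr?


ρ = λ/μ = 34.3/11.73 = 2.9241
P_K = (1−ρ)ρ^K/(1−ρ^(K+1)) = (-1.9241·5345.260354)/(1 − 15630.215698)
= -10284.955344/-15629.215698 = 0.658060

Final: 0.658060


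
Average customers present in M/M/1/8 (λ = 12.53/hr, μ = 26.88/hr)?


ρ = 12.53/26.88 = 0.4661
L = ρ[1 − (K+1)ρ^K + Kρ^(K+1)] / [(1−ρ)(1−ρ^(K+1))]
Numerator: 0.4661·(1 − 9·0.002229 + 8·0.001039) = 0.460668
Denominator: (0.5339)·(0.998961) = 0.533299
L = 0.460668/0.533299 = 0.8638

Final: 0.8638


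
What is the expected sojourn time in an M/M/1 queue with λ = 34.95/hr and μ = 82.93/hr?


W = 1/(μ−λ) = 1/(82.93 − 34.95) = 1/47.98 = 0.02084 hr

Final: 0.02084 hr


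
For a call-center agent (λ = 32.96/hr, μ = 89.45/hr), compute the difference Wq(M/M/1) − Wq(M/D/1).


ρ = 32.96/89.45 = 0.3685
Wq(M/M/1) = ρ/(μ−λ) = 0.3685/56.49 = 0.006523 hr
Wq(M/D/1) = ρ/(2(μ−λ)) = 0.003261 hr
Savings = 0.006523 − 0.003261 = 0.003261 hr

Final: 0.003261 hr


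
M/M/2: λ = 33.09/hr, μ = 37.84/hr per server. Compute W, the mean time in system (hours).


a = 0.8745; ρ = 0.4372; P₀ = 0.391560
Lq = P₀·a^c·ρ/(c!(1−ρ)²) = 0.20669
Wq = Lq/λ = 0.20669/33.09 = 0.006246 hr
W = Wq + 1/μ = 0.006246 + 0.02643 = 0.03267 hr

Final: 0.03267 hr


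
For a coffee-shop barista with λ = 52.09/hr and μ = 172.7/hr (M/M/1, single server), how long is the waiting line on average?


ρ = 52.09/172.7 = 0.3016
Lq = ρ²/(1−ρ) = 0.09098/0.6984 = 0.1303

Final: 0.1303


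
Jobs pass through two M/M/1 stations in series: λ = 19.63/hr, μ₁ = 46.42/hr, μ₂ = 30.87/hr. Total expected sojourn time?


Each node sees arrival rate λ = 19.63/hr (tandem ⇒ throughput preserved).
W₁ = 1/(μ₁−λ) = 1/(46.42−19.63) = 0.03733 hr
W₂ = 1/(μ₂−λ) = 1/(30.87−19.63) = 0.08897 hr
W_total = W₁ + W₂ = 0.03733 + 0.08897 = 0.12630 hr

Final: 0.12630 hr


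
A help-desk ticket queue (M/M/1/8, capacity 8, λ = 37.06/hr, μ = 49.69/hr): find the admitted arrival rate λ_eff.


ρ = 0.7458; P_K = (1−ρ)ρ^8/(1−ρ^9) = 0.026206
λ_eff = λ(1 − P_K) = 37.06·(1 − 0.026206) = 37.06·0.973794 = 36.0888 /hr

Final: 36.0888 /hr


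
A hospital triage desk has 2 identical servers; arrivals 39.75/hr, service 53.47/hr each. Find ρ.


ρ = λ/(cμ) = 39.75/(2·53.47) = 39.75/106.94 = 0.3717

Final: 0.3717


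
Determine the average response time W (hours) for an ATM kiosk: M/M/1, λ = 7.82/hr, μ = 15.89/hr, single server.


W = 1/(μ−λ) = 1/(15.89 − 7.82) = 1/8.07 = 0.1239 hr

Final: 0.1239 hr


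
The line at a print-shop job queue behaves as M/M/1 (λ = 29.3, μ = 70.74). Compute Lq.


ρ = 29.3/70.74 = 0.4142
Lq = ρ²/(1−ρ) = 0.1716/0.5858 = 0.2929

Final: 0.2929


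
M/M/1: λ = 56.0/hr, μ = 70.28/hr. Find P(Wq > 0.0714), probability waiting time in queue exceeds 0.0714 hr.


ρ = 56.0/70.28 = 0.7968
P(Wq > t) = ρ·e^{−(μ−λ)t} = 0.7968·e^{−1.0196}
= 0.7968·0.360742 = 0.287444

Final: 0.287444


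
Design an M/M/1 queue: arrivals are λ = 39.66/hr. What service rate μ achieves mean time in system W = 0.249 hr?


W = 1/(μ−λ) ⇒ μ − λ = 1/W = 1/0.249 = 4.0161
μ = λ + 1/W = 39.66 + 4.0161 = 43.6761 per hr

Final: 43.6761 /hr


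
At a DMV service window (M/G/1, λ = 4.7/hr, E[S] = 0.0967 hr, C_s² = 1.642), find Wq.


ρ = λ·E[S] = 4.7·0.0967 = 0.4545
E[S²] = E[S]²(1+C_s²) = 0.0967²·(1+1.642) = 0.024705
Wq = λ·E[S²]/(2(1−ρ)) = 4.7·0.024705/(2·0.5455) = 0.10643 hr

Final: 0.10643 hr


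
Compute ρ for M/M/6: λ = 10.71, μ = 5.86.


ρ = λ/(cμ) = 10.71/(6·5.86) = 10.71/35.16 = 0.3046

Final: 0.3046


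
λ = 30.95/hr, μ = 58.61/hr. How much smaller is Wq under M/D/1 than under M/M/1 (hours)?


ρ = 30.95/58.61 = 0.5281
Wq(M/M/1) = ρ/(μ−λ) = 0.5281/27.66 = 0.01909 hr
Wq(M/D/1) = ρ/(2(μ−λ)) = 0.009546 hr
Savings = 0.01909 − 0.009546 = 0.009546 hr

Final: 0.009546 hr


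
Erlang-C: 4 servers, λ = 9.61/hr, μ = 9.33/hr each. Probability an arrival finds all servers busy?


a = λ/μ = 1.0300; ρ = a/4 = 0.2575
P₀ = 0.356410 (from M/M/c formula)
C(c,a) = [a^c/(c!(1−ρ))]·P₀ = [1.12556/(24·0.7425)]·0.356410
= 0.06316·0.356410 = 0.022512

Final: 0.022512


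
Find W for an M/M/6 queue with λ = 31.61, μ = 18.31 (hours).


a = 1.7264; ρ = 0.2877; P₀ = 0.177821
Lq = P₀·a^c·ρ/(c!(1−ρ)²) = 0.003708
Wq = Lq/λ = 0.003708/31.61 = 0.0001173 hr
W = Wq + 1/μ = 0.0001173 + 0.05461 = 0.05473 hr

Final: 0.05473 hr


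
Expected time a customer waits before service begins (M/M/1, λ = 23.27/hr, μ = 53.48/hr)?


ρ = 23.27/53.48 = 0.4351
Wq = ρ/(μ−λ) = 0.4351/(53.48 − 23.27) = 0.4351/30.21 = 0.01440 hr

Final: 0.01440 hr


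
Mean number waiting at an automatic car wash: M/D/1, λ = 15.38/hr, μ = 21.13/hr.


ρ = 15.38/21.13 = 0.7279
M/D/1: Lq = ρ²/(2(1−ρ)) = 0.5298/(2·0.2721) = 0.97345

Final: 0.97345


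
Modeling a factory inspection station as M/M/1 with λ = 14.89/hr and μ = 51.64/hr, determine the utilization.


ρ = λ/μ = 14.89/51.64 = 0.2883

Final: 0.2883


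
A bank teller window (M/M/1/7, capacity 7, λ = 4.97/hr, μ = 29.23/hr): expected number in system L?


ρ = 4.97/29.23 = 0.1700
L = ρ[1 − (K+1)ρ^K + Kρ^(K+1)] / [(1−ρ)(1−ρ^(K+1))]
Numerator: 0.1700·(1 − 8·0.000004109 + 7·0.0000006986) = 0.170026
Denominator: (0.8300)·(0.999999) = 0.829969
L = 0.170026/0.829969 = 0.2049

Final: 0.2049


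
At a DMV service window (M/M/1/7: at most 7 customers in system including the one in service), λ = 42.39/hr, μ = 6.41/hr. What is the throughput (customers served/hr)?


ρ = 6.6131; P_K = (1−ρ)ρ^7/(1−ρ^8) = 0.848785
λ_eff = λ(1 − P_K) = 42.39·(1 − 0.848785) = 42.39·0.151215 = 6.4100 /hr

Final: 6.4100 /hr


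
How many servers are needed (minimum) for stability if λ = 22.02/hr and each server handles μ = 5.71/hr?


Stability requires cμ > λ ⇔ c > λ/μ.
λ/μ = 22.02/5.71 = 3.8564
Minimum integer c = ⌊3.8564⌋ + 1 = 4
Check: 4·5.71 = 22.84 > 22.02, while 3·5.71 = 17.13 ≤ 22.02

Final: 4 servers


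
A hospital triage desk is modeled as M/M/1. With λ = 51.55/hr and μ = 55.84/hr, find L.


ρ = λ/μ = 51.55/55.84 = 0.9232
L = ρ/(1−ρ) = 0.9232/(1 − 0.9232) = 0.9232/0.07683 = 12.0163

Final: 12.0163


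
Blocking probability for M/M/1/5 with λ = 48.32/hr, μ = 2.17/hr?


ρ = λ/μ = 48.32/2.17 = 22.2673
P_K = (1−ρ)ρ^K/(1−ρ^(K+1)) = (-21.2673·5474392.838124)/(1 − 121899844.211125)
= -116425451.373001/-121899843.211125 = 0.955091

Final: 0.955091


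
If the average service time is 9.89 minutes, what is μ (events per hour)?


μ = 1/(service time) in consistent units.
1 hour = 60 min, so μ = 60/9.89 = 6.0667 per hour

Final: 6.0667 /hr


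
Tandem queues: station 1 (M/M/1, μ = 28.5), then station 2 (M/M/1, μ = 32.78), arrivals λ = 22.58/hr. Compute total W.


Each node sees arrival rate λ = 22.58/hr (tandem ⇒ throughput preserved).
W₁ = 1/(μ₁−λ) = 1/(28.5−22.58) = 0.16892 hr
W₂ = 1/(μ₂−λ) = 1/(32.78−22.58) = 0.09804 hr
W_total = W₁ + W₂ = 0.16892 + 0.09804 = 0.26696 hr

Final: 0.26696 hr


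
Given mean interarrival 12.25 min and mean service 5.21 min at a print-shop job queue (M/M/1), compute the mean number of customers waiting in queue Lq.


λ = 60/12.25 = 4.8980 /hr
μ = 60/5.21 = 11.5163 /hr
ρ = λ/μ = 4.8980/11.5163 = 0.4253
Lq = ρ²/(1−ρ) = 0.1809/0.5747 = 0.3148

Final: 0.3148


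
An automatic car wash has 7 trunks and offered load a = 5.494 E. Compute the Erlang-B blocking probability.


B(c,a) = (a^c/c!) / Σ_{k=0}^{c} a^k/k!
a^7/7! = 29.977130
Σ terms (k=0..7): 1.00000 + 5.49400 + 15.09202 + 27.63852 + 37.96150 + 41.71210 + 38.19438 + 29.97713 = 197.069640
B = 29.977130/197.069640 = 0.152114

Final: 0.152114


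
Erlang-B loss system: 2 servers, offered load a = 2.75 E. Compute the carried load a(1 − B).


B(2,2.75) = 0.502075 (Erlang-B)
Carried load = a(1 − B) = 2.75·(1 − 0.502075) = 2.75·0.497925 = 1.3693 E

Final: 1.3693 Erlangs


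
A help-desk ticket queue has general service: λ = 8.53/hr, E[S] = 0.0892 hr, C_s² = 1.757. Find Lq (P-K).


ρ = λ·E[S] = 8.53·0.0892 = 0.7609
Lq = ρ²(1+C_s²)/(2(1−ρ)) = 0.5789·(1+1.757)/(2·0.2391)
= 0.5789·2.7570/0.4782 = 3.33742

Final: 3.33742


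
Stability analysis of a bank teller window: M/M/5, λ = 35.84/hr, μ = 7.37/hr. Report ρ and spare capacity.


Total capacity cμ = 5·7.37 = 36.85/hr
ρ = λ/(cμ) = 35.84/36.85 = 0.9726
Stable ⇔ ρ < 1: YES
Spare capacity = cμ − λ = 36.85 − 35.84 = 1.01/hr

Final: ρ = 0.9726; stable; margin = 1.01/hr


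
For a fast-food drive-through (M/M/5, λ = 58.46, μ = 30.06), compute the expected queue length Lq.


a = λ/μ = 1.9448; ρ = a/5 = 0.3890
P₀ = 0.142102
Lq = P₀·a^c·ρ / (c!·(1−ρ)²) = 0.142102·27.81949·0.3890/(120·0.37338)
= 0.03432

Final: 0.03432


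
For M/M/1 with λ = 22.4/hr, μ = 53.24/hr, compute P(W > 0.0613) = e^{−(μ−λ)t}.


W ~ Exponential(μ−λ) for M/M/1.
μ − λ = 53.24 − 22.4 = 30.8400
P(W > t) = e^{−(μ−λ)t} = e^{−1.8905} = 0.150997

Final: 0.150997


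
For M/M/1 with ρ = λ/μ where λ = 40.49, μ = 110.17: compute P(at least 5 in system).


ρ = 40.49/110.17 = 0.3675
P(N ≥ n) = ρ^n = 0.3675^5 = 0.006705

Final: 0.006705


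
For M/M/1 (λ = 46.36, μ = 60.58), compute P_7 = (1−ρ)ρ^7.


ρ = 46.36/60.58 = 0.7653
P_n = (1−ρ)·ρ^n = (1 − 0.7653)·0.7653^7 = 0.2347·0.153709 = 0.036080

Final: 0.036080


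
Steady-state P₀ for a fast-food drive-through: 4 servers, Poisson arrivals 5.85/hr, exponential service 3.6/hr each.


a = λ/μ = 5.85/3.6 = 1.6250; ρ = a/c = 0.4062
Σ_{k=0}^{3} a^k/k! (terms k=0..3) = 1.00000 + 1.62500 + 1.32031 + 0.71517 = 4.66048
Tail: a^4/(4!(1−ρ)) = 6.97290/(24·0.5938) = 0.48933
P₀ = 1/(4.66048 + 0.48933) = 1/5.14981 = 0.194182

Final: 0.194182


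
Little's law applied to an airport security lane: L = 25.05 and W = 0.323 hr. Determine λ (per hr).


λ = L/W = 25.05/0.323 = 77.5542 /hr

Final: 77.5542 /hr


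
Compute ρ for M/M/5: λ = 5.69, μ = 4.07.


ρ = λ/(cμ) = 5.69/(5·4.07) = 5.69/20.35 = 0.2796

Final: 0.2796


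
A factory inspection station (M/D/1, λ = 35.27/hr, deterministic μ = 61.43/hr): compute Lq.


ρ = 35.27/61.43 = 0.5741
M/D/1: Lq = ρ²/(2(1−ρ)) = 0.3296/(2·0.4259) = 0.38705

Final: 0.38705


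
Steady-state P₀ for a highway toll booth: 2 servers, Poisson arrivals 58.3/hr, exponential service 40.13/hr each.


a = λ/μ = 58.3/40.13 = 1.4528; ρ = a/c = 0.7264
Σ_{k=0}^{1} a^k/k! (terms k=0..1) = 1.00000 + 1.45278 = 2.45278
Tail: a^2/(2!(1−ρ)) = 2.11057/(2·0.2736) = 3.85688
P₀ = 1/(2.45278 + 3.85688) = 1/6.30965 = 0.158487

Final: 0.158487


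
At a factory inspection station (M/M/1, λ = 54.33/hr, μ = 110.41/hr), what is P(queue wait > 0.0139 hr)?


ρ = 54.33/110.41 = 0.4921
P(Wq > t) = ρ·e^{−(μ−λ)t} = 0.4921·e^{−0.7795}
= 0.4921·0.458630 = 0.225680

Final: 0.225680
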